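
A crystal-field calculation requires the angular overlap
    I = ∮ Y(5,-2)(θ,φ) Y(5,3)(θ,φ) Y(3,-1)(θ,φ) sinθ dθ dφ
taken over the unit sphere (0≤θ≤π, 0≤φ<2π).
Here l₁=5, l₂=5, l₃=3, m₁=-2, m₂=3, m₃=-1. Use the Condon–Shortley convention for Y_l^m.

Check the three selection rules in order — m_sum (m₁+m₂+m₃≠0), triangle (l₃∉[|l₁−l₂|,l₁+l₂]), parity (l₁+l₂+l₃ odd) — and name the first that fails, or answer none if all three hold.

parity

azimuthal sum: -2 + 3 − 1 = 0  ✓
0 ≤ 3 ≤ 10 (triangle on l)  ✓
L = 5 + 5 + 3 = 13 (odd)  ✗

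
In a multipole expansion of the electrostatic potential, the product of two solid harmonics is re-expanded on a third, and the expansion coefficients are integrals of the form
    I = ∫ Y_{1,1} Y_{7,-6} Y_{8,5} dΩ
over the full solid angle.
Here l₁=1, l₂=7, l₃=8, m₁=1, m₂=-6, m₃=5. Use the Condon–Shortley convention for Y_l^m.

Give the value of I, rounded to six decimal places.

Rules hold: Σm=0, L=16 even, 6≤8≤8.
N = 3·15·17 = 765
Δ = 0!·2!·14!/17! = 1/2040
Racah Σ t=0..0: t=0:+1/25401600 = 1/25401600
⇒ 3j(1 7 8; 0 0 0)² = 8/255, sgn +1
Racah Σ t=0..0: t=0:+1/12454041600 = 1/12454041600
⇒ 3j(1 7 8; 1 -6 5)² = 1/680, sgn -1
4πI² = N·(3j₀)²·(3jₘ)² = 3/85
I = -1·√(0.0352941/4π) = -0.05299638

-0.052996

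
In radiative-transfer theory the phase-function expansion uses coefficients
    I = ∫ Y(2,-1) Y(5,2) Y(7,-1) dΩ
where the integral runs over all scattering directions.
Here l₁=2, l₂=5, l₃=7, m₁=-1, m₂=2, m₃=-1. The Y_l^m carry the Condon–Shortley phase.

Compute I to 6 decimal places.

-0.143343

Checks pass: Σm=0; 14 even; l₃=7∈[3,7].
(2·2+1)(2·5+1)(2·7+1) = 825
Δ: 0! 4! 10! / 15! → 1/15015
sum: t=0:+1/57600 = 1/57600
3j²(2 5 7; 0 0 0) = Δ·Π!·Σ² = 21/715  (sign -1)
sum: t=0:+1/181440 = 1/181440
3j²(2 5 7; -1 2 -1) = Δ·Π!·Σ² = 32/3003  (sign +1)
combine: 4πI² = 825·21/715·32/3003 = 480/1859
take √, sign -1: I = -0.14334284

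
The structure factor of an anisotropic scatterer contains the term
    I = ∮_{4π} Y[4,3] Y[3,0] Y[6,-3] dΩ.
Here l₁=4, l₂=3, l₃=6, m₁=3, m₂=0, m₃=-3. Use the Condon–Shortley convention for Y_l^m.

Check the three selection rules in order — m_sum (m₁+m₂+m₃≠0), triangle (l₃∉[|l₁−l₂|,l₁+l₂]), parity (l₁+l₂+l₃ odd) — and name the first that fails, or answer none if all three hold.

Σmᵢ = 0  ✓
l₃∈[|l₁−l₂|,l₁+l₂]=[1,7], have l₃=6  ✓
Σlᵢ = 13 ⇒ odd  ✗

parity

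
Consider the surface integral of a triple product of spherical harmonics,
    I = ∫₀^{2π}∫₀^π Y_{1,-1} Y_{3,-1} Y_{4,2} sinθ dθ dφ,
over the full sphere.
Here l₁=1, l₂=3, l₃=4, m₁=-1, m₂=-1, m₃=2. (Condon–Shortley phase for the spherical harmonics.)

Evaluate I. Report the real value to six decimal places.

0.238414

Checks pass: Σm=0; 8 even; l₃=4∈[2,4].
(2·1+1)(2·3+1)(2·4+1) = 189
Δ: 0! 2! 6! / 9! → 1/252
sum: t=0:+1/36 = 1/36
3j²(1 3 4; 0 0 0) = Δ·Π!·Σ² = 4/63  (sign +1)
sum: t=0:+1/96 = 1/96
3j²(1 3 4; -1 -1 2) = Δ·Π!·Σ² = 5/84  (sign +1)
combine: 4πI² = 189·4/63·5/84 = 5/7
take √, sign +1: I = 0.23841361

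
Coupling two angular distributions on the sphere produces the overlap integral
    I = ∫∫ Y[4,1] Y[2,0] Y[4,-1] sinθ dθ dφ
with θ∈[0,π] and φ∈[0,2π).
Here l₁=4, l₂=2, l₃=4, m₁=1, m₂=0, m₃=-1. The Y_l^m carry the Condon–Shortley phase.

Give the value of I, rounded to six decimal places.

-0.139264

Checks pass: Σm=0; 10 even; l₃=4∈[2,6].
(2·4+1)(2·2+1)(2·4+1) = 405
Δ: 2! 6! 2! / 11! → 1/13860
sum: t=0:+1/192 t=1:−1/36 t=2:+1/192 = -5/288
3j²(4 2 4; 0 0 0) = Δ·Π!·Σ² = 20/693  (sign -1)
sum: t=0:+1/144 t=1:−1/48 t=2:+1/480 = -17/1440
3j²(4 2 4; 1 0 -1) = Δ·Π!·Σ² = 289/13860  (sign +1)
combine: 4πI² = 405·20/693·289/13860 = 1445/5929
take √, sign -1: I = -0.13926381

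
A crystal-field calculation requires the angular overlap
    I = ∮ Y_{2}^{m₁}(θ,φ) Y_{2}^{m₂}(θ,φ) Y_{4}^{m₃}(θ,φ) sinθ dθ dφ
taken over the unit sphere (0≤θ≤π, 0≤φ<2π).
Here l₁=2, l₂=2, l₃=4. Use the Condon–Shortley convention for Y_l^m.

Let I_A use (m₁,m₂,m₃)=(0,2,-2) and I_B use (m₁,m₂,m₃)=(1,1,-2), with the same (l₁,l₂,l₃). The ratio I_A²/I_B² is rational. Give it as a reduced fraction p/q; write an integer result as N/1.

Same 2,2,4: normalisation and zero-m 3j drop out of the ratio.
A: Δ: 0! 4! 4! / 9! → 1/630; sum: t=0:+1/96 = 1/96; 3j²(2 2 4; 0 2 -2) = Δ·Π!·Σ² = 1/42  (sign +1)
B: Δ: 0! 4! 4! / 9! → 1/630; sum: t=0:+1/36 = 1/36; 3j²(2 2 4; 1 1 -2) = Δ·Π!·Σ² = 4/63  (sign +1)
I_A²/I_B² = (1/42)/(4/63) = 3/8

3/8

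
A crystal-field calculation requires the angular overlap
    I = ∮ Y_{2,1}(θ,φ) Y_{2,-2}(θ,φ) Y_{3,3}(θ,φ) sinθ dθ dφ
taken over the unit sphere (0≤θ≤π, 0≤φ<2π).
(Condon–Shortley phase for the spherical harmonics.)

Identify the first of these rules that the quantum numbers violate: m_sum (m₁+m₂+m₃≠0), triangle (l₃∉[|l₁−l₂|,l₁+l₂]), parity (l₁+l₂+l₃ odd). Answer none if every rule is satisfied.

m₁+m₂+m₃ = 1 − 2 + 3 = 2  ✗
triangle: |2−2|=0 ≤ l₃=3 ≤ 2+2=4
parity: l₁+l₂+l₃ = 7 is odd

m_sum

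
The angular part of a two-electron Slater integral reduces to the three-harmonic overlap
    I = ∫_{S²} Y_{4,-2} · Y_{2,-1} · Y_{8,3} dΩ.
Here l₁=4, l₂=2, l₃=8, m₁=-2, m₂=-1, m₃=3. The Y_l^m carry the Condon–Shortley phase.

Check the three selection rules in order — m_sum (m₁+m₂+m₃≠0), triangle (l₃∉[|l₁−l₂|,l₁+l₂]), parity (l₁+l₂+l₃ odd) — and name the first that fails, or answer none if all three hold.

triangle

m₁+m₂+m₃ = -2 − 1 + 3 = 0  ✓
triangle: |4−2|=2 ≤ l₃=8 ≤ 4+2=6  ✗
parity: l₁+l₂+l₃ = 14 is even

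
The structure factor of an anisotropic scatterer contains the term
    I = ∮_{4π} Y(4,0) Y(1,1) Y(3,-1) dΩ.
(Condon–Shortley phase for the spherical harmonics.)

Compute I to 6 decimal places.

m-sum 0 ✓  L=8 even ✓  3≤3≤5 ✓
Π(2lᵢ+1) = 9×3×7 = 189
triangle coeff Δ(4,1,3) = 1/252
Σ_t [1,1]: t=1:−1/36 = -1/36
(3j)²=4/63 [(4 1 3; 0 0 0)], sign=+1
Σ_t [2,2]: t=2:+1/96 = 1/96
(3j)²=1/42 [(4 1 3; 0 1 -1)], sign=+1
⇒ 4πI² = 2/7
I = (+1)√(2/7/(4π)) = 0.15078601

0.150786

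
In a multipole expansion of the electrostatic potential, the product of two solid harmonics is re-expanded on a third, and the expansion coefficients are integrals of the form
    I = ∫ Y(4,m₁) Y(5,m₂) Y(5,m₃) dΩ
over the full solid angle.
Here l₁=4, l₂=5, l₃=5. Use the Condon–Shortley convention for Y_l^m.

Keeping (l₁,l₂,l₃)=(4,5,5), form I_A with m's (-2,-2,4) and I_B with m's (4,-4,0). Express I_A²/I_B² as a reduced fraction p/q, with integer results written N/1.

Same 4,5,5: normalisation and zero-m 3j drop out of the ratio.
A: Δ: 4! 4! 6! / 15! → 1/3153150; sum: t=2:+1/11520 t=3:−1/25920 = 1/20736; 3j²(4 5 5; -2 -2 4) = Δ·Π!·Σ² = 5/429  (sign -1)
B: Δ: 4! 4! 6! / 15! → 1/3153150; sum: t=0:+1/69120 = 1/69120; 3j²(4 5 5; 4 -4 0) = Δ·Π!·Σ² = 2/143  (sign -1)
I_A²/I_B² = (5/429)/(2/143) = 5/6

5/6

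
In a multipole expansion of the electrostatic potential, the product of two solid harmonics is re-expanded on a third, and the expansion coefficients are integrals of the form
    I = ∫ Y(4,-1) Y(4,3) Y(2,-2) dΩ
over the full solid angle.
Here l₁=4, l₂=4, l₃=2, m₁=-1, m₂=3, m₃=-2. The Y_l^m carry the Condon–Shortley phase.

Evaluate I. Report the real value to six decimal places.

0.159270

m-sum 0 ✓  L=10 even ✓  0≤2≤8 ✓
Π(2lᵢ+1) = 9×9×5 = 405
triangle coeff Δ(4,4,2) = 1/13860
Σ_t [2,4]: t=2:+1/192 t=3:−1/36 t=4:+1/192 = -5/288
(3j)²=20/693 [(4 4 2; 0 0 0)], sign=-1
Σ_t [5,5]: t=5:−1/480 = -1/480
(3j)²=3/110 [(4 4 2; -1 3 -2)], sign=-1
⇒ 4πI² = 270/847
I = (+1)√(270/847/(4π)) = 0.15927046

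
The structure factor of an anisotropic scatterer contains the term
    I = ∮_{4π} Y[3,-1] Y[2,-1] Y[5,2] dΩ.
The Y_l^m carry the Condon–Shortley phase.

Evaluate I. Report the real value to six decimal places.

0.245532

Rules hold: Σm=0, L=10 even, 1≤5≤5.
N = 7·5·11 = 385
Δ = 0!·6!·4!/11! = 1/2310
Racah Σ t=0..0: t=0:+1/144 = 1/144
⇒ 3j(3 2 5; 0 0 0)² = 10/231, sgn -1
Racah Σ t=0..0: t=0:+1/288 = 1/288
⇒ 3j(3 2 5; -1 -1 2)² = 1/22, sgn -1
4πI² = N·(3j₀)²·(3jₘ)² = 25/33
I = +1·√(0.757576/4π) = 0.24553200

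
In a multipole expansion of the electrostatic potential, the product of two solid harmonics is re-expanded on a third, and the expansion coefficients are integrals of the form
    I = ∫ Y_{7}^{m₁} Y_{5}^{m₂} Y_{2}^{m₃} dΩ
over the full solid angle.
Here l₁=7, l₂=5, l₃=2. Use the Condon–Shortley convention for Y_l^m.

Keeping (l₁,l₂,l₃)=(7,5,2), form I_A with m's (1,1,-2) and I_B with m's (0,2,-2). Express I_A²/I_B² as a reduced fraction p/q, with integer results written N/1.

2/1

l's match ⇒ only the (l;m) 3-j factors differ between A and B.
A: triangle coeff Δ(7,5,2) = 1/15015; Σ_t [6,6]: t=6:+1/414720 = 1/414720; (3j)²=2/429 [(7 5 2; 1 1 -2)], sign=+1
B: triangle coeff Δ(7,5,2) = 1/15015; Σ_t [7,7]: t=7:−1/725760 = -1/725760; (3j)²=1/429 [(7 5 2; 0 2 -2)], sign=-1
I_A²/I_B² = (2/429)/(1/429) = 2/1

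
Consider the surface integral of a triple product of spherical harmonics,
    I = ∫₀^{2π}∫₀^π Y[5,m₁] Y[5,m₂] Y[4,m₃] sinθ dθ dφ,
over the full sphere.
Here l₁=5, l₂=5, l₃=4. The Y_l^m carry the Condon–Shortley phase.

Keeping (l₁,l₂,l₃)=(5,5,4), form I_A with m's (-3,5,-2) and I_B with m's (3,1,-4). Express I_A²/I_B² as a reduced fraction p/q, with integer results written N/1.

6/5

Shared (l₁,l₂,l₃)=(5,5,4): N and (l;000)² cancel in I_A²/I_B².
A: Δ = 6!·4!·4!/15! = 1/3153150; Racah Σ t=6..6: t=6:+1/69120 = 1/69120; ⇒ 3j(5 5 4; -3 5 -2)² = 4/143, sgn +1
B: Δ = 6!·4!·4!/15! = 1/3153150; Racah Σ t=2..2: t=2:+1/27648 = 1/27648; ⇒ 3j(5 5 4; 3 1 -4)² = 10/429, sgn +1
I_A²/I_B² = (4/143)/(10/429) = 6/5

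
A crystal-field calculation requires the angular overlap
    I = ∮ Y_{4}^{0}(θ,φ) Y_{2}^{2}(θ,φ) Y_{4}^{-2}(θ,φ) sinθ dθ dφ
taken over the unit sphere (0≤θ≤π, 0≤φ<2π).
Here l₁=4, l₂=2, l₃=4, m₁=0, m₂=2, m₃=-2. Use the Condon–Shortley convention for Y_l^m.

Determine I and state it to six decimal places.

-0.190365

Checks pass: Σm=0; 10 even; l₃=4∈[2,6].
(2·4+1)(2·2+1)(2·4+1) = 405
Δ: 2! 6! 2! / 11! → 1/13860
sum: t=0:+1/192 t=1:−1/36 t=2:+1/192 = -5/288
3j²(4 2 4; 0 0 0) = Δ·Π!·Σ² = 20/693  (sign -1)
sum: t=2:+1/192 = 1/192
3j²(4 2 4; 0 2 -2) = Δ·Π!·Σ² = 3/77  (sign +1)
combine: 4πI² = 405·20/693·3/77 = 2700/5929
take √, sign -1: I = -0.19036462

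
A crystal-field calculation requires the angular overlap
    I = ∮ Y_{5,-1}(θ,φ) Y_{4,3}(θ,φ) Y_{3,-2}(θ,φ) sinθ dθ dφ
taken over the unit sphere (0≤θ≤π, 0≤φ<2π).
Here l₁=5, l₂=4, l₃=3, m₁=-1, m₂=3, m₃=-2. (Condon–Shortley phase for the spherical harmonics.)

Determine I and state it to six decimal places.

0.160929

Checks pass: Σm=0; 12 even; l₃=3∈[1,9].
(2·5+1)(2·4+1)(2·3+1) = 693
Δ: 6! 4! 2! / 13! → 1/180180
sum: t=2:+1/576 t=3:−1/144 t=4:+1/576 = -1/288
3j²(5 4 3; 0 0 0) = Δ·Π!·Σ² = 20/1001  (sign +1)
sum: t=5:−1/1440 t=6:+1/17280 = -11/17280
3j²(5 4 3; -1 3 -2) = Δ·Π!·Σ² = 11/468  (sign +1)
combine: 4πI² = 693·20/1001·11/468 = 55/169
take √, sign +1: I = 0.16092854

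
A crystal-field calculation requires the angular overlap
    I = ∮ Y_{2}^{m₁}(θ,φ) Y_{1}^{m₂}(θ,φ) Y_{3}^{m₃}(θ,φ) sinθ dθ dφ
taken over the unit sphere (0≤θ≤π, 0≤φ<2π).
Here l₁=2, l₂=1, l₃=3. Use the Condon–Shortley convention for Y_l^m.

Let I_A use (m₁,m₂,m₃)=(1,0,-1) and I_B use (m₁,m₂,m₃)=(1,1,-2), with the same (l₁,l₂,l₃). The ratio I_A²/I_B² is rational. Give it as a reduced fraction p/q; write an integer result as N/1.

Shared (l₁,l₂,l₃)=(2,1,3): N and (l;000)² cancel in I_A²/I_B².
A: Δ = 0!·4!·2!/7! = 1/105; Racah Σ t=0..0: t=0:+1/6 = 1/6; ⇒ 3j(2 1 3; 1 0 -1)² = 8/105, sgn +1
B: Δ = 0!·4!·2!/7! = 1/105; Racah Σ t=0..0: t=0:+1/12 = 1/12; ⇒ 3j(2 1 3; 1 1 -2)² = 2/21, sgn -1
I_A²/I_B² = (8/105)/(2/21) = 4/5

4/5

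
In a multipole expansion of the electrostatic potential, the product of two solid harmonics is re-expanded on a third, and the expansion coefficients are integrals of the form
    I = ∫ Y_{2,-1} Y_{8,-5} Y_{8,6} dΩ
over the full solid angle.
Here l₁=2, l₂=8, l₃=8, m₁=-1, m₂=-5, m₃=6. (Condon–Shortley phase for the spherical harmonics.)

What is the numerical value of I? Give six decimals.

m-sum 0 ✓  L=18 even ✓  6≤8≤10 ✓
Π(2lᵢ+1) = 5×17×17 = 1445
triangle coeff Δ(2,8,8) = 1/348840
Σ_t [0,2]: t=0:+1/116121600 t=1:−1/25401600 t=2:+1/116121600 = -1/45158400
(3j)²=24/1615 [(2 8 8; 0 0 0)], sign=-1
Σ_t [1,2]: t=1:−1/1916006400 t=2:+1/12454041600 = -1/2264371200
(3j)²=847/38760 [(2 8 8; -1 -5 6)], sign=-1
⇒ 4πI² = 847/1805
I = (+1)√(847/1805/(4π)) = 0.19324051

0.193241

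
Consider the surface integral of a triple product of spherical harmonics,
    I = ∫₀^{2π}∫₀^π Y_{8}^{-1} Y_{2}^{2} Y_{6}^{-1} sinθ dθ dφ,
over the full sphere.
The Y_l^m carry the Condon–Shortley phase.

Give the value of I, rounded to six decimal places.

Rules hold: Σm=0, L=16 even, 6≤6≤10.
N = 17·5·13 = 1105
Δ = 4!·12!·0!/17! = 1/30940
Racah Σ t=2..2: t=2:+1/2073600 = 1/2073600
⇒ 3j(8 2 6; 0 0 0)² = 28/1105, sgn +1
Racah Σ t=4..4: t=4:+1/14515200 = 1/14515200
⇒ 3j(8 2 6; -1 2 -1)² = 9/2210, sgn -1
4πI² = N·(3j₀)²·(3jₘ)² = 126/1105
I = -1·√(0.114027/4π) = -0.09525750

-0.095258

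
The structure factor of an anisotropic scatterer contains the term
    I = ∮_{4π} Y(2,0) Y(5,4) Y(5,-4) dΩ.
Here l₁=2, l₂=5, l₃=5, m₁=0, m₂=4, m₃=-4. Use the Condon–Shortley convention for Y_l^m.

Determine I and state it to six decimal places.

-0.097044

Rules hold: Σm=0, L=12 even, 3≤5≤7.
N = 5·11·11 = 605
Δ = 2!·2!·8!/13! = 1/38610
Racah Σ t=0..2: t=0:+1/2880 t=1:−1/576 t=2:+1/2880 = -1/960
⇒ 3j(2 5 5; 0 0 0)² = 10/429, sgn +1
Racah Σ t=1..2: t=1:−1/40320 t=2:+1/20160 = 1/40320
⇒ 3j(2 5 5; 0 4 -4)² = 6/715, sgn -1
4πI² = N·(3j₀)²·(3jₘ)² = 20/169
I = -1·√(0.118343/4π) = -0.09704356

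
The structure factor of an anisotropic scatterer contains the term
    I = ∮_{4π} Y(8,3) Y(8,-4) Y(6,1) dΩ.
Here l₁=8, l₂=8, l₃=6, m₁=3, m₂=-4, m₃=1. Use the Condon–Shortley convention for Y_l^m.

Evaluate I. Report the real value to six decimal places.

0.037448

Rules hold: Σm=0, L=22 even, 0≤6≤16.
N = 17·17·13 = 3757
Δ = 10!·6!·6!/23! = 1/13742520792
Racah Σ t=2..8: t=2:+1/41803776000 t=3:−1/435456000 t=4:+1/39813120 t=5:−1/18662400 t=6:+1/39813120 t=7:−1/435456000 t=8:+1/41803776000 = -11/1393459200
⇒ 3j(8 8 6; 0 0 0)² = 600/96577, sgn -1
Racah Σ t=0..4: t=0:+1/20901888000 t=1:−1/627056640 t=2:+1/139345920 t=3:−1/174182400 t=4:+1/1492992000 = 1/1791590400
⇒ 3j(8 8 6; 3 -4 1)² = 875/1158924, sgn -1
4πI² = N·(3j₀)²·(3jₘ)² = 43750/2482597
I = +1·√(0.0176227/4π) = 0.03744820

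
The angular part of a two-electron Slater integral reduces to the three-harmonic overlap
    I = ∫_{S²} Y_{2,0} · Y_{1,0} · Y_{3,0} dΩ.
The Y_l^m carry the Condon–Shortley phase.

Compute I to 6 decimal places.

0.247767

Rules hold: Σm=0, L=6 even, 1≤3≤3.
N = 5·3·7 = 105
Δ = 0!·4!·2!/7! = 1/105
Racah Σ t=0..0: t=0:+1/4 = 1/4
⇒ 3j(2 1 3; 0 0 0)² = 3/35, sgn -1
(m-triple is (0,0,0) — same symbol as above.)
4πI² = N·(3j₀)²·(3jₘ)² = 27/35
I = +1·√(0.771429/4π) = 0.24776670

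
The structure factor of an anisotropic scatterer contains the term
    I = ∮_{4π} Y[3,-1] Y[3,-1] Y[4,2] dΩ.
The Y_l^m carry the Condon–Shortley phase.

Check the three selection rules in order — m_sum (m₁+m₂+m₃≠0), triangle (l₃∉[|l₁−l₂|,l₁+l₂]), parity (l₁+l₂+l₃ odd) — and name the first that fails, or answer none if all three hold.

azimuthal sum: -1 − 1 + 2 = 0  ✓
0 ≤ 4 ≤ 6 (triangle on l)  ✓
L = 3 + 3 + 4 = 10 (even)  ✓

none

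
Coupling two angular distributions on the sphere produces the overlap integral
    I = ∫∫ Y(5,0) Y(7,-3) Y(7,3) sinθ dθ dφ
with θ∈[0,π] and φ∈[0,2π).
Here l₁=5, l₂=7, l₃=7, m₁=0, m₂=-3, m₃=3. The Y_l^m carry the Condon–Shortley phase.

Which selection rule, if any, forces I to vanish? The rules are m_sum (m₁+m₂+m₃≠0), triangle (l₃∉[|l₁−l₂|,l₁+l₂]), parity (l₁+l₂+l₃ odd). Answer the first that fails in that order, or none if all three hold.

parity

m₁+m₂+m₃ = 0 − 3 + 3 = 0  ✓
triangle: |5−7|=2 ≤ l₃=7 ≤ 5+7=12  ✓
parity: l₁+l₂+l₃ = 19 is odd  ✗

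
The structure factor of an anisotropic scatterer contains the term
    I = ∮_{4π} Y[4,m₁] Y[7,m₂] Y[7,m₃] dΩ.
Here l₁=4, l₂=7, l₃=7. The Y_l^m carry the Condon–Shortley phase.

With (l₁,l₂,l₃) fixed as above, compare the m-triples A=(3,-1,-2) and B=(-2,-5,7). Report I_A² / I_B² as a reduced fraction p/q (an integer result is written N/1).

196/4719

l's match ⇒ only the (l;m) 3-j factors differ between A and B.
A: triangle coeff Δ(4,7,7) = 1/58198140; Σ_t [0,1]: t=0:+1/2488320 t=1:−1/2073600 = -1/12441600; (3j)²=98/138567 [(4 7 7; 3 -1 -2)], sign=+1
B: triangle coeff Δ(4,7,7) = 1/58198140; Σ_t [2,2]: t=2:+1/348364800 = 1/348364800; (3j)²=11/646 [(4 7 7; -2 -5 7)], sign=+1
I_A²/I_B² = (98/138567)/(11/646) = 196/4719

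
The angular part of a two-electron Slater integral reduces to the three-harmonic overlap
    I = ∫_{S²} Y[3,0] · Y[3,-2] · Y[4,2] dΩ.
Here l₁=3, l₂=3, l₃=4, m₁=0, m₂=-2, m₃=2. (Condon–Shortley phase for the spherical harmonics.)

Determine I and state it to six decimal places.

Checks pass: Σm=0; 10 even; l₃=4∈[0,6].
(2·3+1)(2·3+1)(2·4+1) = 441
Δ: 2! 4! 4! / 11! → 1/34650
sum: t=0:+1/72 t=1:−1/16 t=2:+1/72 = -5/144
3j²(3 3 4; 0 0 0) = Δ·Π!·Σ² = 2/77  (sign -1)
sum: t=0:+1/72 t=1:−1/96 = 1/288
3j²(3 3 4; 0 -2 2) = Δ·Π!·Σ² = 1/462  (sign +1)
combine: 4πI² = 441·2/77·1/462 = 3/121
take √, sign -1: I = -0.04441841

-0.044418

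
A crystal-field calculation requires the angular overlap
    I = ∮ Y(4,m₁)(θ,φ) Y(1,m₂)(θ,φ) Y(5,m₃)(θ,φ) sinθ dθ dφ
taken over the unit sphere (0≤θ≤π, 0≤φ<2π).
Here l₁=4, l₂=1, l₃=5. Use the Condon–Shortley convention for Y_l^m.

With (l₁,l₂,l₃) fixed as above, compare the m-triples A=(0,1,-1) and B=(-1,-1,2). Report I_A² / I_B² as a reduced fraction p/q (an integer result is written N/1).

Same 4,1,5: normalisation and zero-m 3j drop out of the ratio.
A: Δ: 0! 8! 2! / 11! → 1/495; sum: t=0:+1/1152 = 1/1152; 3j²(4 1 5; 0 1 -1) = Δ·Π!·Σ² = 1/33  (sign +1)
B: Δ: 0! 8! 2! / 11! → 1/495; sum: t=0:+1/1440 = 1/1440; 3j²(4 1 5; -1 -1 2) = Δ·Π!·Σ² = 7/165  (sign -1)
I_A²/I_B² = (1/33)/(7/165) = 5/7

5/7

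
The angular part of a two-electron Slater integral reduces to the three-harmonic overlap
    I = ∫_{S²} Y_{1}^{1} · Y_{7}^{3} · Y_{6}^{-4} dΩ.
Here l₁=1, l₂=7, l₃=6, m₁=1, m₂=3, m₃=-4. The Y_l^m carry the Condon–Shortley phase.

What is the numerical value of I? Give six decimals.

m-sum 0 ✓  L=14 even ✓  6≤6≤8 ✓
Π(2lᵢ+1) = 3×15×13 = 585
triangle coeff Δ(1,7,6) = 1/1365
Σ_t [1,1]: t=1:−1/518400 = -1/518400
(3j)²=7/195 [(1 7 6; 0 0 0)], sign=-1
Σ_t [0,0]: t=0:+1/14515200 = 1/14515200
(3j)²=2/455 [(1 7 6; 1 3 -4)], sign=+1
⇒ 4πI² = 6/65
I = (-1)√(6/65/(4π)) = -0.08570655

-0.085707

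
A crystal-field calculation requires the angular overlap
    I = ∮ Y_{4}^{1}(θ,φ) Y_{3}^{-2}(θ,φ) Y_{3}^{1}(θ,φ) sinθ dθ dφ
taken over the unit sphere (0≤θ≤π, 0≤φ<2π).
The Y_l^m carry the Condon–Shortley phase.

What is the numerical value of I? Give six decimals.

0.145070

m-sum 0 ✓  L=10 even ✓  1≤3≤7 ✓
Π(2lᵢ+1) = 9×7×7 = 441
triangle coeff Δ(4,3,3) = 1/34650
Σ_t [1,3]: t=1:−1/72 t=2:+1/16 t=3:−1/72 = 5/144
(3j)²=2/77 [(4 3 3; 0 0 0)], sign=-1
Σ_t [0,1]: t=0:+1/144 t=1:−1/48 = -1/72
(3j)²=16/693 [(4 3 3; 1 -2 1)], sign=-1
⇒ 4πI² = 32/121
I = (+1)√(32/121/(4π)) = 0.14506992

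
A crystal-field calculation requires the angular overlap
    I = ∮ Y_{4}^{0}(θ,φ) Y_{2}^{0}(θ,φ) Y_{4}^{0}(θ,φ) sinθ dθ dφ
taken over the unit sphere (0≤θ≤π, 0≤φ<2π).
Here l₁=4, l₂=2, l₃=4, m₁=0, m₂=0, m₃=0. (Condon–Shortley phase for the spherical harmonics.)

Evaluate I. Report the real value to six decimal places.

0.163840

Rules hold: Σm=0, L=10 even, 2≤4≤6.
N = 9·5·9 = 405
Δ = 2!·6!·2!/11! = 1/13860
Racah Σ t=0..2: t=0:+1/192 t=1:−1/36 t=2:+1/192 = -5/288
⇒ 3j(4 2 4; 0 0 0)² = 20/693, sgn -1
(m-triple is (0,0,0) — same symbol as above.)
4πI² = N·(3j₀)²·(3jₘ)² = 2000/5929
I = +1·√(0.337325/4π) = 0.16383977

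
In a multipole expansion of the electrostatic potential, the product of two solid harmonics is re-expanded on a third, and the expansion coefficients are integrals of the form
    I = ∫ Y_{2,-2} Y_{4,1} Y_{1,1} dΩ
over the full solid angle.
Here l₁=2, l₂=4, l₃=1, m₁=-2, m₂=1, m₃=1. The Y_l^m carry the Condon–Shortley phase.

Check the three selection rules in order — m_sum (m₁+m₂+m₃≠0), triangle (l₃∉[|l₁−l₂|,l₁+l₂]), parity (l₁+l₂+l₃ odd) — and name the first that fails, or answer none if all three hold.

triangle

Σmᵢ = 0  ✓
l₃∈[|l₁−l₂|,l₁+l₂]=[2,6], have l₃=1  ✗
Σlᵢ = 7 ⇒ odd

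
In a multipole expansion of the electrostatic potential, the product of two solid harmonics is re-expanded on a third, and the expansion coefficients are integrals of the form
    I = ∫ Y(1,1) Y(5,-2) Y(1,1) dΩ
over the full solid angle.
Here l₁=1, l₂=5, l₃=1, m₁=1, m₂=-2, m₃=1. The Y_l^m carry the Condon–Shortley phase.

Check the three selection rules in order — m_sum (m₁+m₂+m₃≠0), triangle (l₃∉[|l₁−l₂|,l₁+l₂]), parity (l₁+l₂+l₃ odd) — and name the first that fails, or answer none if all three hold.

m₁+m₂+m₃ = 1 − 2 + 1 = 0  ✓
triangle: |1−5|=4 ≤ l₃=1 ≤ 1+5=6  ✗
parity: l₁+l₂+l₃ = 7 is odd

triangle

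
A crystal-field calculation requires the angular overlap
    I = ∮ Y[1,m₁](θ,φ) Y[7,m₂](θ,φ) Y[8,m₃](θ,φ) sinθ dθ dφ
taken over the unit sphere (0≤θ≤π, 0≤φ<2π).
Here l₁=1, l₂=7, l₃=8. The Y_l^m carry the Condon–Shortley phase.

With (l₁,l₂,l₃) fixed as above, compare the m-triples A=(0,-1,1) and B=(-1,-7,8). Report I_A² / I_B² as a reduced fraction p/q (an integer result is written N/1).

l's match ⇒ only the (l;m) 3-j factors differ between A and B.
A: triangle coeff Δ(1,7,8) = 1/2040; Σ_t [0,0]: t=0:+1/29030400 = 1/29030400; (3j)²=21/680 [(1 7 8; 0 -1 1)], sign=-1
B: triangle coeff Δ(1,7,8) = 1/2040; Σ_t [0,0]: t=0:+1/174356582400 = 1/174356582400; (3j)²=1/17 [(1 7 8; -1 -7 8)], sign=+1
I_A²/I_B² = (21/680)/(1/17) = 21/40

21/40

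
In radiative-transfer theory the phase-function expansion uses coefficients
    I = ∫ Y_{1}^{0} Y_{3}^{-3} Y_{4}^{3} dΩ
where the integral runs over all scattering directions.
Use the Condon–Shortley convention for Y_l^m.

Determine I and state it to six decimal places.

-0.162868

Checks pass: Σm=0; 8 even; l₃=4∈[2,4].
(2·1+1)(2·3+1)(2·4+1) = 189
Δ: 0! 2! 6! / 9! → 1/252
sum: t=0:+1/36 = 1/36
3j²(1 3 4; 0 0 0) = Δ·Π!·Σ² = 4/63  (sign +1)
sum: t=0:+1/720 = 1/720
3j²(1 3 4; 0 -3 3) = Δ·Π!·Σ² = 1/36  (sign -1)
combine: 4πI² = 189·4/63·1/36 = 1/3
take √, sign -1: I = -0.16286750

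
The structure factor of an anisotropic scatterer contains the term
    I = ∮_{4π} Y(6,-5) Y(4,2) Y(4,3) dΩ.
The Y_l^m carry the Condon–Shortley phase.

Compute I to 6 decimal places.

-0.100084

Checks pass: Σm=0; 14 even; l₃=4∈[2,10].
(2·6+1)(2·4+1)(2·4+1) = 1053
Δ: 6! 6! 2! / 15! → 1/1261260
sum: t=2:+1/4608 t=3:−1/1296 t=4:+1/4608 = -7/20736
3j²(6 4 4; 0 0 0) = Δ·Π!·Σ² = 20/1287  (sign -1)
sum: t=5:−1/86400 t=6:+1/172800 = -1/172800
3j²(6 4 4; -5 2 3) = Δ·Π!·Σ² = 1/130  (sign +1)
combine: 4πI² = 1053·20/1287·1/130 = 18/143
take √, sign -1: I = -0.10008369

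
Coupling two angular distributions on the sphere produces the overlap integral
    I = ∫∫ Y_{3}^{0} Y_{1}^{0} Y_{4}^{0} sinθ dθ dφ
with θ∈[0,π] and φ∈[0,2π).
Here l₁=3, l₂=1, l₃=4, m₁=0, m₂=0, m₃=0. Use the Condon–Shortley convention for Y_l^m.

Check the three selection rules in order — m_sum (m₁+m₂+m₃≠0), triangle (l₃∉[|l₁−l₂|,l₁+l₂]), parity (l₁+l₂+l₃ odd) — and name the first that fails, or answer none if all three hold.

m₁+m₂+m₃ = 0 + 0 + 0 = 0  ✓
triangle: |3−1|=2 ≤ l₃=4 ≤ 3+1=4  ✓
parity: l₁+l₂+l₃ = 8 is even  ✓

none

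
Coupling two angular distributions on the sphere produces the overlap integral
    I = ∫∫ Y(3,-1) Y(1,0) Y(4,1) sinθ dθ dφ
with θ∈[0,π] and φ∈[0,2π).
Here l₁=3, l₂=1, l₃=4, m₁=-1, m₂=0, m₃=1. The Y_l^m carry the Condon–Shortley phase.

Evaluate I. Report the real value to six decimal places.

-0.238414

m-sum 0 ✓  L=8 even ✓  2≤4≤4 ✓
Π(2lᵢ+1) = 7×3×9 = 189
triangle coeff Δ(3,1,4) = 1/252
Σ_t [0,0]: t=0:+1/36 = 1/36
(3j)²=4/63 [(3 1 4; 0 0 0)], sign=+1
Σ_t [0,0]: t=0:+1/48 = 1/48
(3j)²=5/84 [(3 1 4; -1 0 1)], sign=-1
⇒ 4πI² = 5/7
I = (-1)√(5/7/(4π)) = -0.23841361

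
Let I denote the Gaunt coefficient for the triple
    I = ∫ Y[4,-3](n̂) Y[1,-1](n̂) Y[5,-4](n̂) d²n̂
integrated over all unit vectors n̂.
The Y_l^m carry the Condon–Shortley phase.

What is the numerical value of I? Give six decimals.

0.000000

m-sum = -3 − 1 − 4 = -8 ≠ 0 ⇒ I = 0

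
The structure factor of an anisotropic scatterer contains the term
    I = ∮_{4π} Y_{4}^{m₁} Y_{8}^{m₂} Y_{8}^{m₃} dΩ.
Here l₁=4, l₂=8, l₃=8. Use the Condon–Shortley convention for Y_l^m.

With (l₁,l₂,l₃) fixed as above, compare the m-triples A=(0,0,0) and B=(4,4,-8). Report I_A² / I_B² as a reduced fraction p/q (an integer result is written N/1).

162/13

Same 4,8,8: normalisation and zero-m 3j drop out of the ratio.
A: Δ: 4! 4! 12! / 21! → 1/185175900; sum: t=0:+1/557383680 t=1:−1/21772800 t=2:+1/8294400 t=3:−1/21772800 t=4:+1/557383680 = 1/30965760; 3j²(4 8 8; 0 0 0) = Δ·Π!·Σ² = 36/4199  (sign +1)
B: Δ: 4! 4! 12! / 21! → 1/185175900; sum: t=0:+1/275904921600 = 1/275904921600; 3j²(4 8 8; 4 4 -8) = Δ·Π!·Σ² = 2/2907  (sign +1)
I_A²/I_B² = (36/4199)/(2/2907) = 162/13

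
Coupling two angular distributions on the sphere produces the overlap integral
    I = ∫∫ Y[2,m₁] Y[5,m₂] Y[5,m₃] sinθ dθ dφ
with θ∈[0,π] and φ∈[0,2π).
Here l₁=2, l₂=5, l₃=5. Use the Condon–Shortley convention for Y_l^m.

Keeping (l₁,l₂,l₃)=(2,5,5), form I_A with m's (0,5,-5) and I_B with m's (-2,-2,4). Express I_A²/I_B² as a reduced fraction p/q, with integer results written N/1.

25/8

l's match ⇒ only the (l;m) 3-j factors differ between A and B.
A: triangle coeff Δ(2,5,5) = 1/38610; Σ_t [2,2]: t=2:+1/161280 = 1/161280; (3j)²=15/286 [(2 5 5; 0 5 -5)], sign=+1
B: triangle coeff Δ(2,5,5) = 1/38610; Σ_t [2,2]: t=2:+1/20160 = 1/20160; (3j)²=12/715 [(2 5 5; -2 -2 4)], sign=-1
I_A²/I_B² = (15/286)/(12/715) = 25/8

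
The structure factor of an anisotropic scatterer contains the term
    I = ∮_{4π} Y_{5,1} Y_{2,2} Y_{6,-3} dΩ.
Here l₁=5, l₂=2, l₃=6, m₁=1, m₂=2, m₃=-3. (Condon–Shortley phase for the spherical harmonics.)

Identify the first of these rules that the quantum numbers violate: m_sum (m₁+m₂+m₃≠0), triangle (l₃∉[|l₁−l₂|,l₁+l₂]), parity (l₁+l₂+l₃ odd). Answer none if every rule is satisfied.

Σmᵢ = 0  ✓
l₃∈[|l₁−l₂|,l₁+l₂]=[3,7], have l₃=6  ✓
Σlᵢ = 13 ⇒ odd  ✗

parity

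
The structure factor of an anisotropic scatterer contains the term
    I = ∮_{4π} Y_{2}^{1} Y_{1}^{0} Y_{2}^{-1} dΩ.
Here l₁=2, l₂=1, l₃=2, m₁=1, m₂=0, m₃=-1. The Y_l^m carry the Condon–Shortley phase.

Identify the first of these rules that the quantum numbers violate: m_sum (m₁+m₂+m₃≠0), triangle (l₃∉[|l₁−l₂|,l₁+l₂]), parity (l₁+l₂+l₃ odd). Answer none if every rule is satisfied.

parity

Σmᵢ = 0  ✓
l₃∈[|l₁−l₂|,l₁+l₂]=[1,3], have l₃=2  ✓
Σlᵢ = 5 ⇒ odd  ✗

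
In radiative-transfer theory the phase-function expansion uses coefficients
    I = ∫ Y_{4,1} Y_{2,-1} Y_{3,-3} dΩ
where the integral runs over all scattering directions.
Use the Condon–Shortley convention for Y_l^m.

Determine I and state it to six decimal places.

0.000000

m-sum = 1 − 1 − 3 = -3 ≠ 0 ⇒ I = 0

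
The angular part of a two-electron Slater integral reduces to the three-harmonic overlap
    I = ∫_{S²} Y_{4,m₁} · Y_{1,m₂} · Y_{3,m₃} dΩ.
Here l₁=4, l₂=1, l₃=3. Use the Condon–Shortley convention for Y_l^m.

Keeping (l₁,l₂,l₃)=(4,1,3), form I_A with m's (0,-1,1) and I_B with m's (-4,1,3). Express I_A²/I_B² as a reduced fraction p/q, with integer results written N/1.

l's match ⇒ only the (l;m) 3-j factors differ between A and B.
A: triangle coeff Δ(4,1,3) = 1/252; Σ_t [0,0]: t=0:+1/96 = 1/96; (3j)²=1/42 [(4 1 3; 0 -1 1)], sign=+1
B: triangle coeff Δ(4,1,3) = 1/252; Σ_t [2,2]: t=2:+1/1440 = 1/1440; (3j)²=1/9 [(4 1 3; -4 1 3)], sign=+1
I_A²/I_B² = (1/42)/(1/9) = 3/14

3/14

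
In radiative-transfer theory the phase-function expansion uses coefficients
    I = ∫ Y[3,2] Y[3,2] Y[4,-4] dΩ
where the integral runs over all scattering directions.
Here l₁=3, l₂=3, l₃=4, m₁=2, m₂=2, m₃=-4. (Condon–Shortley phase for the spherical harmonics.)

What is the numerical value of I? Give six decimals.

Checks pass: Σm=0; 10 even; l₃=4∈[0,6].
(2·3+1)(2·3+1)(2·4+1) = 441
Δ: 2! 4! 4! / 11! → 1/34650
sum: t=0:+1/72 t=1:−1/16 t=2:+1/72 = -5/144
3j²(3 3 4; 0 0 0) = Δ·Π!·Σ² = 2/77  (sign -1)
sum: t=1:−1/576 = -1/576
3j²(3 3 4; 2 2 -4) = Δ·Π!·Σ² = 5/99  (sign -1)
combine: 4πI² = 441·2/77·5/99 = 70/121
take √, sign +1: I = 0.21456131

0.214561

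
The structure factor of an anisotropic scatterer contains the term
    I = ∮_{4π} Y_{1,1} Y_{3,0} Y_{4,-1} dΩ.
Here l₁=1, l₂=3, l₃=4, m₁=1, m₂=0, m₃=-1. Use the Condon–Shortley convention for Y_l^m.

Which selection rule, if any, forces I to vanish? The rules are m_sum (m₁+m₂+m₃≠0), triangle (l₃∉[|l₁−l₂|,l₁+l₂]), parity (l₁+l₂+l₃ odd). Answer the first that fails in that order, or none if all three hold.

none

m₁+m₂+m₃ = 1 + 0 − 1 = 0  ✓
triangle: |1−3|=2 ≤ l₃=4 ≤ 1+3=4  ✓
parity: l₁+l₂+l₃ = 8 is even  ✓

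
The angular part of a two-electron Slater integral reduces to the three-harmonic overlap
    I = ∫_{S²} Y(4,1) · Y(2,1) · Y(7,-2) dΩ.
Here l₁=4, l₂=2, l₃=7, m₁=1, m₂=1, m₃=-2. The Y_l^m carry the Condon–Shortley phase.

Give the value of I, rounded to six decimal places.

triangle: need 2≤l₃≤6, have 7; I=0

0.000000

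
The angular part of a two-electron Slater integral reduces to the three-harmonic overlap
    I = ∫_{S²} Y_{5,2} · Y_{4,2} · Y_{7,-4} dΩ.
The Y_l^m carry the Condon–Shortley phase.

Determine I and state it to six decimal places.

0.139828

Checks pass: Σm=0; 16 even; l₃=7∈[1,9].
(2·5+1)(2·4+1)(2·7+1) = 1485
Δ: 2! 8! 6! / 17! → 1/6126120
sum: t=0:+1/69120 t=1:−1/20736 t=2:+1/69120 = -1/51840
3j²(5 4 7; 0 0 0) = Δ·Π!·Σ² = 280/21879  (sign +1)
sum: t=0:+1/1036800 t=1:−1/172800 t=2:+1/483840 = -1/362880
3j²(5 4 7; 2 2 -4) = Δ·Π!·Σ² = 20/1547  (sign +1)
combine: 4πI² = 1485·280/21879·20/1547 = 12000/48841
take √, sign +1: I = 0.13982777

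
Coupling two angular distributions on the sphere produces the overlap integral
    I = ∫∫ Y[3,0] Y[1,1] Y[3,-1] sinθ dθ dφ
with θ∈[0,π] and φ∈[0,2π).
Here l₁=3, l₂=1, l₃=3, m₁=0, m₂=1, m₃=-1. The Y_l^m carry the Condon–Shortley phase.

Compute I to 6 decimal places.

0.000000

Σlᵢ=7 odd — θ-integrand is odd under cosθ→−cosθ; I=0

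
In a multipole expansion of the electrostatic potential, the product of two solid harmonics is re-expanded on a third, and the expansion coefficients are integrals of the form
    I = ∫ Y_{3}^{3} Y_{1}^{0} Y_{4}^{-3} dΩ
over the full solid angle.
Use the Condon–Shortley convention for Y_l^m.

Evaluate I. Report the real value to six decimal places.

-0.162868

m-sum 0 ✓  L=8 even ✓  2≤4≤4 ✓
Π(2lᵢ+1) = 7×3×9 = 189
triangle coeff Δ(3,1,4) = 1/252
Σ_t [0,0]: t=0:+1/36 = 1/36
(3j)²=4/63 [(3 1 4; 0 0 0)], sign=+1
Σ_t [0,0]: t=0:+1/720 = 1/720
(3j)²=1/36 [(3 1 4; 3 0 -3)], sign=-1
⇒ 4πI² = 1/3
I = (-1)√(1/3/(4π)) = -0.16286750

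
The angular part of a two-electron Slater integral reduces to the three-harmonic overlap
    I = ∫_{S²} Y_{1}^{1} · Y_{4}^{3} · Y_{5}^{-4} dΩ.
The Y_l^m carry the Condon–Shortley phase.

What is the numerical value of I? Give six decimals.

Checks pass: Σm=0; 10 even; l₃=5∈[3,5].
(2·1+1)(2·4+1)(2·5+1) = 297
Δ: 0! 2! 8! / 11! → 1/495
sum: t=0:+1/576 = 1/576
3j²(1 4 5; 0 0 0) = Δ·Π!·Σ² = 5/99  (sign -1)
sum: t=0:+1/10080 = 1/10080
3j²(1 4 5; 1 3 -4) = Δ·Π!·Σ² = 4/55  (sign -1)
combine: 4πI² = 297·5/99·4/55 = 12/11
take √, sign +1: I = 0.29463840

0.294638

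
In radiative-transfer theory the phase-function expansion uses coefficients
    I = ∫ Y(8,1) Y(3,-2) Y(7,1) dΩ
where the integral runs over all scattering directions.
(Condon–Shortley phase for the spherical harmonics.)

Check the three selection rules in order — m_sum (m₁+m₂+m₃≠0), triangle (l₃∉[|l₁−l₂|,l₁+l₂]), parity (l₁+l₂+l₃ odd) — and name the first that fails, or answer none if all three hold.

none

Σmᵢ = 0  ✓
l₃∈[|l₁−l₂|,l₁+l₂]=[5,11], have l₃=7  ✓
Σlᵢ = 18 ⇒ even  ✓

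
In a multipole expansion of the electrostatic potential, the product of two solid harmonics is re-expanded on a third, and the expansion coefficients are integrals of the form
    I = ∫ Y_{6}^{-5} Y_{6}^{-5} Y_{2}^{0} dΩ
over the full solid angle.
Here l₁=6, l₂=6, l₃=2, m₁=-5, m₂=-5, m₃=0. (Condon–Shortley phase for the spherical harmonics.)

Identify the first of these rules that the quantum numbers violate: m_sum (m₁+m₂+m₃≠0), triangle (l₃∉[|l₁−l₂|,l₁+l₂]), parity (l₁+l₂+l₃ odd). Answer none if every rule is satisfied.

m₁+m₂+m₃ = -5 − 5 + 0 = -10  ✗
triangle: |6−6|=0 ≤ l₃=2 ≤ 6+6=12
parity: l₁+l₂+l₃ = 14 is even

m_sum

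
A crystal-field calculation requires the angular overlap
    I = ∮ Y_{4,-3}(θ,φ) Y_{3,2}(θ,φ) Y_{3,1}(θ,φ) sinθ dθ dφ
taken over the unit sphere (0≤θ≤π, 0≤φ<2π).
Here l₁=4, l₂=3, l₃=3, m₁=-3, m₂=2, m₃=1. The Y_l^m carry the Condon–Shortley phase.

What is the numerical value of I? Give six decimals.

m-sum 0 ✓  L=10 even ✓  1≤3≤7 ✓
Π(2lᵢ+1) = 9×7×7 = 441
triangle coeff Δ(4,3,3) = 1/34650
Σ_t [1,3]: t=1:−1/72 t=2:+1/16 t=3:−1/72 = 5/144
(3j)²=2/77 [(4 3 3; 0 0 0)], sign=-1
Σ_t [3,4]: t=3:−1/288 t=4:+1/144 = 1/288
(3j)²=1/99 [(4 3 3; -3 2 1)], sign=+1
⇒ 4πI² = 14/121
I = (-1)√(14/121/(4π)) = -0.09595473

-0.095955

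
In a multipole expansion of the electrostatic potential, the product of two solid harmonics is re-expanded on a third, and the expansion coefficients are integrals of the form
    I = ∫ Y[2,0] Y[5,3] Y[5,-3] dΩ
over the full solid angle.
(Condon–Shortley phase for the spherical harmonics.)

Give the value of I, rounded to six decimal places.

Rules hold: Σm=0, L=12 even, 3≤5≤7.
N = 5·11·11 = 605
Δ = 2!·2!·8!/13! = 1/38610
Racah Σ t=0..2: t=0:+1/2880 t=1:−1/576 t=2:+1/2880 = -1/960
⇒ 3j(2 5 5; 0 0 0)² = 10/429, sgn +1
Racah Σ t=0..2: t=0:+1/161280 t=1:−1/5040 t=2:+1/5760 = -1/53760
⇒ 3j(2 5 5; 0 3 -3)² = 1/4290, sgn -1
4πI² = N·(3j₀)²·(3jₘ)² = 5/1521
I = -1·√(0.00328731/4π) = -0.01617393

-0.016174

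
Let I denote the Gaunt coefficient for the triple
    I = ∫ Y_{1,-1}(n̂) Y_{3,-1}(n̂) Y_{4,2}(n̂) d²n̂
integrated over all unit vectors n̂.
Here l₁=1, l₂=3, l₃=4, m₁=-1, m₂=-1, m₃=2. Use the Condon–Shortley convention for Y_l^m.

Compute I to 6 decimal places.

Rules hold: Σm=0, L=8 even, 2≤4≤4.
N = 3·7·9 = 189
Δ = 0!·2!·6!/9! = 1/252
Racah Σ t=0..0: t=0:+1/36 = 1/36
⇒ 3j(1 3 4; 0 0 0)² = 4/63, sgn +1
Racah Σ t=0..0: t=0:+1/96 = 1/96
⇒ 3j(1 3 4; -1 -1 2)² = 5/84, sgn +1
4πI² = N·(3j₀)²·(3jₘ)² = 5/7
I = +1·√(0.714286/4π) = 0.23841361

0.238414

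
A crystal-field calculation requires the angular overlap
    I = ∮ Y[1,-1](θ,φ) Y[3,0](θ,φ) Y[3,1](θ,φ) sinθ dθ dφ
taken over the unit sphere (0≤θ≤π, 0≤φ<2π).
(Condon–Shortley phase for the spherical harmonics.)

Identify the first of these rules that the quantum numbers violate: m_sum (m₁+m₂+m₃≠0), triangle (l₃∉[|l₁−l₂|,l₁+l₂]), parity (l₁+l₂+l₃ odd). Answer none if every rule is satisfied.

parity

Σmᵢ = 0  ✓
l₃∈[|l₁−l₂|,l₁+l₂]=[2,4], have l₃=3  ✓
Σlᵢ = 7 ⇒ odd  ✗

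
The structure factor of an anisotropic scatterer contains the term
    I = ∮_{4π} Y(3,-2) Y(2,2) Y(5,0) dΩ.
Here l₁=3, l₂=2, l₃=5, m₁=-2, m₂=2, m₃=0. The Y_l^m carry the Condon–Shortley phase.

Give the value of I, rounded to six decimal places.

Checks pass: Σm=0; 10 even; l₃=5∈[1,5].
(2·3+1)(2·2+1)(2·5+1) = 385
Δ: 0! 6! 4! / 11! → 1/2310
sum: t=0:+1/144 = 1/144
3j²(3 2 5; 0 0 0) = Δ·Π!·Σ² = 10/231  (sign -1)
sum: t=0:+1/2880 = 1/2880
3j²(3 2 5; -2 2 0) = Δ·Π!·Σ² = 1/462  (sign -1)
combine: 4πI² = 385·10/231·1/462 = 25/693
take √, sign +1: I = 0.05357948

0.053579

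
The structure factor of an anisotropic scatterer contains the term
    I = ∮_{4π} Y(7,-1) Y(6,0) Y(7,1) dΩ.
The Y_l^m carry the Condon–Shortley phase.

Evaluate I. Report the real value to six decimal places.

-0.068814

Rules hold: Σm=0, L=20 even, 1≤7≤13.
N = 15·13·15 = 2925
Δ = 6!·8!·6!/21! = 1/2444321880
Racah Σ t=0..6: t=0:+1/2612736000 t=1:−1/20736000 t=2:+1/1658880 t=3:−1/746496 t=4:+1/1658880 t=5:−1/20736000 t=6:+1/2612736000 = -1/4354560
⇒ 3j(7 6 7; 0 0 0)² = 1000/138567, sgn +1
Racah Σ t=0..6: t=0:+1/20901888000 t=1:−1/72576000 t=2:+1/3317760 t=3:−1/933120 t=4:+1/1327104 t=5:−1/10368000 t=6:+1/746496000 = -1/7962624
⇒ 3j(7 6 7; -1 0 1)² = 3125/1108536, sgn -1
4πI² = N·(3j₀)²·(3jₘ)² = 9765625/164109517
I = -1·√(0.0595068/4π) = -0.06881422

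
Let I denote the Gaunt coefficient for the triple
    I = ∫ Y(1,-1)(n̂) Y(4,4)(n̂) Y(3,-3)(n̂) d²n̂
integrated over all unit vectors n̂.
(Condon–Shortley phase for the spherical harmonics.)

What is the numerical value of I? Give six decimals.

0.325735

Checks pass: Σm=0; 8 even; l₃=3∈[3,5].
(2·1+1)(2·4+1)(2·3+1) = 189
Δ: 2! 0! 6! / 9! → 1/252
sum: t=1:−1/36 = -1/36
3j²(1 4 3; 0 0 0) = Δ·Π!·Σ² = 4/63  (sign +1)
sum: t=2:+1/1440 = 1/1440
3j²(1 4 3; -1 4 -3) = Δ·Π!·Σ² = 1/9  (sign +1)
combine: 4πI² = 189·4/63·1/9 = 4/3
take √, sign +1: I = 0.32573501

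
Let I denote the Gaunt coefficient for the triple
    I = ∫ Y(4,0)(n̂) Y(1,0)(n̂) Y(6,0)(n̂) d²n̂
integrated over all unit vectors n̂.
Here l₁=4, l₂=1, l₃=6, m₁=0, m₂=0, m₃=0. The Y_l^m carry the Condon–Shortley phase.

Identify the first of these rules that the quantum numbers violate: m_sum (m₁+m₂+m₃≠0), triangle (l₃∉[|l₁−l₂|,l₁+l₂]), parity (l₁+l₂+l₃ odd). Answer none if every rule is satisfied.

triangle

azimuthal sum: 0 + 0 + 0 = 0  ✓
3 ≤ 6 ≤ 5 (triangle on l)  ✗
L = 4 + 1 + 6 = 11 (odd)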